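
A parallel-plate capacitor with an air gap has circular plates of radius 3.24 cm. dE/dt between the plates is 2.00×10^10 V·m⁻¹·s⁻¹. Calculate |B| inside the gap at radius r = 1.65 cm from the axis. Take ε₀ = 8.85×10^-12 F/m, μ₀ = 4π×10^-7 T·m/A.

I_d = ε₀ dΦ_E/dt = ε₀ πR² (dE/dt) = (8.85×10^-12)(3.298×10^-3)(2.00×10^10) = 5.837×10^-4 A through the full plate area.
∮B·dl = μ₀ I_d,enc with I_d,enc = I_d r²/R² = 1.514×10^-4 A; so B = μ₀ I_d,enc/(2πr) = 1.84×10^-9 T.

1.84×10^-9 T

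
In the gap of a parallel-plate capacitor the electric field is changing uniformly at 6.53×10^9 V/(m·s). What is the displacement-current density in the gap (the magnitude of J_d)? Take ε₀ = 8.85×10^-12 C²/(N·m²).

The displacement-current density is ε₀ ∂E/∂t = (8.85×10^-12)(6.53×10^9) = 0.0578 A/m².

0.0578 A/m²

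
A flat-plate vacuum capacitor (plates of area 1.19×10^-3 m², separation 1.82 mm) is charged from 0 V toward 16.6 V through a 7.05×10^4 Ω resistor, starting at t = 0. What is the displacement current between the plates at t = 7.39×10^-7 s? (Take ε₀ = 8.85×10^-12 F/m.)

3.85×10^-5 A

C = ε₀A/d = (8.85×10^-12)(1.19×10^-3)/(1.82×10^-3) = 5.787×10^-12 F, so τ = RC = 4.080×10^-7 s.
The conduction current is I(t) = (V₀/R) e^(−t/τ), and the displacement current between the plates equals it.
t/τ = 1.811; I_d = (16.6/7.05×10^4) · e^(−1.811) = (2.355×10^-4)(0.1635) = 3.85×10^-5 A.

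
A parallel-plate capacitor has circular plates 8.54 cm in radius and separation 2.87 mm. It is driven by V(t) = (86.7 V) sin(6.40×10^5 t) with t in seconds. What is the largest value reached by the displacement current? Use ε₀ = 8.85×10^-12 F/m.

3.92×10^-3 A

(dE/dt)_max = V₀ω/d = 1.933×10^10 V/(m·s); ω = 6.40×10^5 rad/s.
I_d,max = ε₀ A (dE/dt)_max = (8.85×10^-12)(0.02291)(1.933×10^10) = 3.92×10^-3 A.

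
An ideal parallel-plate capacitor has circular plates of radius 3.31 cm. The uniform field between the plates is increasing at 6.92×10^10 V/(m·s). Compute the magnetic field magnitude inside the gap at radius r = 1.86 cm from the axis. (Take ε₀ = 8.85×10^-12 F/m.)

I_d = ε₀ dΦ_E/dt = ε₀ πR² (dE/dt) = (8.85×10^-12)(3.442×10^-3)(6.92×10^10) = 2.108×10^-3 A through the full plate area.
For r < R the Ampère–Maxwell law gives B(2πr) = μ₀ I_d (r²/R²), so B = μ₀ I_d r/(2πR²) = (4π×10^-7)(2.108×10^-3)(0.0186)/(2π·0.0331²) = 7.16×10^-9 T.

7.16×10^-9 T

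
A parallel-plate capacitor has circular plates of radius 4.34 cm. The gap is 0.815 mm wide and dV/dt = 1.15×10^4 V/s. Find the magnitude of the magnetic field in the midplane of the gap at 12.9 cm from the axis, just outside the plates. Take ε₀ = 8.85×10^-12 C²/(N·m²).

1.15×10^-12 T

With E = V/d, dE/dt = 1.411×10^7 V/(m·s) and πR² = 5.917×10^-3 m², giving I_d = ε₀ πR² dE/dt = 7.389×10^-7 A.
For r ≥ R the full I_d is enclosed: B = μ₀ I_d/(2πr) = (4π×10^-7)(7.389×10^-7)/(2π·0.129) = 1.15×10^-12 T.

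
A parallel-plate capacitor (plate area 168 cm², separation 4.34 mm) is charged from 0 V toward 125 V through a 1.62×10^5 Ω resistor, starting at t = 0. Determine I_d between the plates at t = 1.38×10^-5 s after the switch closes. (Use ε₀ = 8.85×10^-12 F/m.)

6.42×10^-5 A

C = ε₀A/d = (8.85×10^-12)(0.0168)/(4.34×10^-3) = 3.426×10^-11 F and τ = RC = 5.550×10^-6 s. I_d in the gap equals the RC charging current.
I_d(t) = (V₀/R) e^(−t/τ) = 7.716×10^-4 · e^(−2.486) = 6.42×10^-5 A.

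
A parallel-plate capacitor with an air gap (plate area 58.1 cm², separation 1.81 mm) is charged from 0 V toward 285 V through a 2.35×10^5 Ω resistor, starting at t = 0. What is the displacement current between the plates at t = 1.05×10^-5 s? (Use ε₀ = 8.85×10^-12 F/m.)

2.52×10^-4 A

With C = ε₀A/d = (8.85×10^-12)(5.81×10^-3)/(1.81×10^-3) = 2.841×10^-11 F, the time constant is τ = RC = 6.676×10^-6 s, so t/τ = 1.573 and e^(−t/τ) = 0.2074.
I_d = I_cond = (V₀/R) e^(−t/τ) = (1.213×10^-3)(0.2074) = 2.52×10^-4 A.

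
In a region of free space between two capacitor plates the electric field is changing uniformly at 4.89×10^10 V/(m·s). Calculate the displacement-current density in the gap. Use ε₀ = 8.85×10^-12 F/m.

J_d = ε₀ dE/dt = (8.85×10^-12)(4.89×10^10) = 0.433 A/m².

0.433 A/m²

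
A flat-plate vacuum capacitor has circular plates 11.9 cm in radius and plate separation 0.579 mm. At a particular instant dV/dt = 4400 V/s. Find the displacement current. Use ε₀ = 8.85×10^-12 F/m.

C = ε₀A/d = (8.85×10^-12)(0.04449)/(5.79×10^-4) = 6.800×10^-10 F.
I_d = C dV/dt = (6.800×10^-10)(4400) = 2.99×10^-6 A.

2.99×10^-6 A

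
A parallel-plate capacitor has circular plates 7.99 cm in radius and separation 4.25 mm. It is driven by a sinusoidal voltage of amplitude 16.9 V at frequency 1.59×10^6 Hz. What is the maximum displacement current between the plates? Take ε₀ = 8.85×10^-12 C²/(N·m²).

7.05×10^-3 A

The displacement current equals the conduction current C dV/dt, which peaks at C V₀ ω.
With C = ε₀A/d = (8.85×10^-12)(0.02006)/(4.25×10^-3) = 4.177×10^-11 F and ω = 2πf = 9.990×10^6 rad/s, I_d,max = (4.177×10^-11)(16.9)(9.990×10^6) = 7.05×10^-3 A.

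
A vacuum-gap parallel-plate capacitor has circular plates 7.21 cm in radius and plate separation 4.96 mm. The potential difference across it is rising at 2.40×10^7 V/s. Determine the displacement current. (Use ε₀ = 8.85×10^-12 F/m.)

C = ε₀A/d = (8.85×10^-12)(0.01633)/(4.96×10^-3) = 2.914×10^-11 F.
I_d = C dV/dt = (2.914×10^-11)(2.40×10^7) = 6.99×10^-4 A.

6.99×10^-4 A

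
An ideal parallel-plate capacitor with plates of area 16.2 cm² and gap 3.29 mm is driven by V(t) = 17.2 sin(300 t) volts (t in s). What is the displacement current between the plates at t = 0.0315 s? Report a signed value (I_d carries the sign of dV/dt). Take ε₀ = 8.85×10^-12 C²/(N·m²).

-2.25×10^-8 A

C = ε₀A/d = (8.85×10^-12)(1.62×10^-3)/(3.29×10^-3) = 4.358×10^-12 F. dV/dt = V₀ω·cos(ωt); at ωt = 9.45 rad this factor is -0.9997.
I_d = C dV/dt = (4.358×10^-12)(17.2)(300)(-0.9997) = -2.25×10^-8 A.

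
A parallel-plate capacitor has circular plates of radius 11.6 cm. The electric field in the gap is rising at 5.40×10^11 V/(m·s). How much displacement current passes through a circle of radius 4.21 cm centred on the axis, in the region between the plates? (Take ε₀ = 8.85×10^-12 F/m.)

0.0266 A

Through the whole plate area (πR² = 0.04227 m²), I_d = ε₀ πR² dE/dt = 0.2020 A.
Since J_d is uniform, the enclosed fraction is (r/R)² = 0.1317, giving I_d,enc = 0.0266 A.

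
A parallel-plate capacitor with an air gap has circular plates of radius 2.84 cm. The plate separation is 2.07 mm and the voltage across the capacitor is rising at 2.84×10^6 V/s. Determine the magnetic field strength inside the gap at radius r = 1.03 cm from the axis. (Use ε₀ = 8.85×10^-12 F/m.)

7.86×10^-11 T

With E = V/d, dE/dt = 1.372×10^9 V/(m·s) and πR² = 2.534×10^-3 m², giving I_d = ε₀ πR² dE/dt = 3.077×10^-5 A.
∮B·dl = μ₀ I_d,enc with I_d,enc = I_d r²/R² = 4.047×10^-6 A; so B = μ₀ I_d,enc/(2πr) = 7.86×10^-11 T.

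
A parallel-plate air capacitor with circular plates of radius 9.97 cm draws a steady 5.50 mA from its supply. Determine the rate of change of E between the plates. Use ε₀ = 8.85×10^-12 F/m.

1.99×10^10 V/(m·s)

By continuity, I_d in the gap equals the 5.50 mA flowing in the wire.
Since I_d = ε₀ A dE/dt, dE/dt = I_d/(ε₀A) = (5.50×10^-3)/((8.85×10^-12)(0.03123)) = 1.99×10^10 V/(m·s).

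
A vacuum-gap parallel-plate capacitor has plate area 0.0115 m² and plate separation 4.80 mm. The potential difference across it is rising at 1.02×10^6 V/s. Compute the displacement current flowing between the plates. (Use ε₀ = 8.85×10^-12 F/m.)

The displacement current equals the charging current C dV/dt. With C = ε₀A/d = (8.85×10^-12)(0.0115)/(4.80×10^-3) = 2.120×10^-11 F, I_d = (2.120×10^-11)(1.02×10^6) = 2.16×10^-5 A.

2.16×10^-5 A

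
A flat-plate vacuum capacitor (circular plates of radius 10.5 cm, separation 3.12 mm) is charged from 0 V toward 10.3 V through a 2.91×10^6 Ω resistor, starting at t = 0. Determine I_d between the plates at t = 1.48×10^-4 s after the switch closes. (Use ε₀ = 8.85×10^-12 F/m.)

2.11×10^-6 A

C = ε₀A/d = (8.85×10^-12)(0.03464)/(3.12×10^-3) = 9.826×10^-11 F and τ = RC = 2.859×10^-4 s. I_d in the gap equals the RC charging current.
I_d(t) = (V₀/R) e^(−t/τ) = 3.540×10^-6 · e^(−0.5177) = 2.11×10^-6 A.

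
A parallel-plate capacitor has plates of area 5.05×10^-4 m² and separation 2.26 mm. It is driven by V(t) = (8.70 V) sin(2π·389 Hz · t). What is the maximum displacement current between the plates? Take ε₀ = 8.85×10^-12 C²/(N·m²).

4.21×10^-8 A

The displacement current equals the conduction current C dV/dt, which peaks at C V₀ ω.
With C = ε₀A/d = (8.85×10^-12)(5.05×10^-4)/(2.26×10^-3) = 1.978×10^-12 F and ω = 2πf = 2444 rad/s, I_d,max = (1.978×10^-12)(8.70)(2444) = 4.21×10^-8 A.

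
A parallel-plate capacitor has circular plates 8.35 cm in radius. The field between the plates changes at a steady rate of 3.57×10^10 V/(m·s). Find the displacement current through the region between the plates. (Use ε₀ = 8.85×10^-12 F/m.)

6.92×10^-3 A

I_d = ε₀ A (dE/dt) = (8.85×10^-12)(0.02190 m²)(3.57×10^10) = 6.92×10^-3 A.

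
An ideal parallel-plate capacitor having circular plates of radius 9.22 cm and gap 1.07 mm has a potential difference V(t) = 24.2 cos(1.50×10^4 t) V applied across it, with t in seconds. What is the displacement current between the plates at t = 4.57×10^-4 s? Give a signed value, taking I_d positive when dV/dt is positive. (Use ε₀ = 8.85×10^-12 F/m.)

-4.34×10^-5 A

dV/dt = (24.2)(1.50×10^4)·−sin(6.855) = -1.964×10^5 V/s.
I_d = C dV/dt with C = ε₀A/d = (8.85×10^-12)(0.02671)/(1.07×10^-3) = 2.209×10^-10 F, so I_d = (2.209×10^-10)(-1.964×10^5) = -4.34×10^-5 A.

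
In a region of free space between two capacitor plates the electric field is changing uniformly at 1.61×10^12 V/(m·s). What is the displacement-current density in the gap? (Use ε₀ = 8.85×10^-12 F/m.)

J_d = ε₀ ∂E/∂t, so J_d = 14.2 A/m².

14.2 A/m²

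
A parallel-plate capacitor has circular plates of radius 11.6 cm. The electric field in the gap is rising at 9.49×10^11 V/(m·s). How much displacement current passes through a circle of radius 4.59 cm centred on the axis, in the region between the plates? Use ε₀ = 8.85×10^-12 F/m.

I_d = ε₀ dΦ_E/dt = ε₀ πR² (dE/dt) = (8.85×10^-12)(0.04227)(9.49×10^11) = 0.3550 A through the full plate area.
Since J_d is uniform, the enclosed fraction is (r/R)² = 0.1566, giving I_d,enc = 0.0556 A.

0.0556 A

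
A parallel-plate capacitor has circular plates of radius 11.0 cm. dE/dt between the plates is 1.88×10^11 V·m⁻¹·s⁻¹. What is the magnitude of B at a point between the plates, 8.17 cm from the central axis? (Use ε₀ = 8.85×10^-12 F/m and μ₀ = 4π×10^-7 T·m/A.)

8.54×10^-8 T

Total displacement current: I_d = ε₀(πR²)(dE/dt) = (8.85×10^-12)(0.03801)(1.88×10^11) = 0.06324 A.
∮B·dl = μ₀ I_d,enc with I_d,enc = I_d r²/R² = 0.03489 A; so B = μ₀ I_d,enc/(2πr) = 8.54×10^-8 T.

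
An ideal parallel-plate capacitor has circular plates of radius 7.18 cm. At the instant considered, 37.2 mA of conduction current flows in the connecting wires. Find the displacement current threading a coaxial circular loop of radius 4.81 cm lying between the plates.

0.0167 A

By continuity the displacement current in the gap matches the conduction current: I_d = 0.0372 A.
Through an area πr² the displacement current is I_d·(πr²/πR²) = I_d (r/R)² = 0.0167 A.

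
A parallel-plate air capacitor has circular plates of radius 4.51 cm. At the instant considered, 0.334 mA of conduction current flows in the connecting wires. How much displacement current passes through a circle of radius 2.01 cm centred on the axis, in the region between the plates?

No conduction current crosses the gap, so I_d there equals the 3.34×10^-4 A in the leads.
The field is uniform, so I_d,enc = I_d (r/R)² = (3.34×10^-4)(2.01/4.51)² = 6.63×10^-5 A.

6.63×10^-5 A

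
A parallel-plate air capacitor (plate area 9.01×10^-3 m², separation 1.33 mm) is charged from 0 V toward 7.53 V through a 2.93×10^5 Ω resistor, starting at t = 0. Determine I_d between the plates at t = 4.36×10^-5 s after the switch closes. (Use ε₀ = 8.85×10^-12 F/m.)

With C = ε₀A/d = (8.85×10^-12)(9.01×10^-3)/(1.33×10^-3) = 5.995×10^-11 F, the time constant is τ = RC = 1.757×10^-5 s, so t/τ = 2.482 and e^(−t/τ) = 0.08358.
I_d = I_cond = (V₀/R) e^(−t/τ) = (2.570×10^-5)(0.08358) = 2.15×10^-6 A.

2.15×10^-6 A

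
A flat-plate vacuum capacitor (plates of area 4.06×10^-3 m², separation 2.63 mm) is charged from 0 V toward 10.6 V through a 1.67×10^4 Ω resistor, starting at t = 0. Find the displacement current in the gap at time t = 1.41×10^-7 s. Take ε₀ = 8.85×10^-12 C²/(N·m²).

C = ε₀A/d = (8.85×10^-12)(4.06×10^-3)/(2.63×10^-3) = 1.366×10^-11 F and τ = RC = 2.281×10^-7 s. I_d in the gap equals the RC charging current.
I_d(t) = (V₀/R) e^(−t/τ) = 6.347×10^-4 · e^(−0.6181) = 3.42×10^-4 A.

3.42×10^-4 A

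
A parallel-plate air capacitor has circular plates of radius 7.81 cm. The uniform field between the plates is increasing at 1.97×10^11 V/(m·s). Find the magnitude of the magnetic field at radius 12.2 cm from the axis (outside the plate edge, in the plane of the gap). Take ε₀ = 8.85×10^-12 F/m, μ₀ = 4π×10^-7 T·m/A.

Through the whole plate area (πR² = 0.01916 m²), I_d = ε₀ πR² dE/dt = 0.03340 A.
For r ≥ R the full I_d is enclosed: B = μ₀ I_d/(2πr) = (4π×10^-7)(0.03340)/(2π·0.122) = 5.48×10^-8 T.

5.48×10^-8 T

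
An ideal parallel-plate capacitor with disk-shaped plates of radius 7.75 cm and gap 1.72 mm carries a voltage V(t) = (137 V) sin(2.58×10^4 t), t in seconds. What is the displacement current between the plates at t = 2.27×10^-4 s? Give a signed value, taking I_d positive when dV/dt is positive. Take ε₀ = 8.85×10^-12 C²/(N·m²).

dV/dt = (137)(2.58×10^4)·cos(5.8566) = 3.218×10^6 V/s.
I_d = C dV/dt with C = ε₀A/d = (8.85×10^-12)(0.01887)/(1.72×10^-3) = 9.709×10^-11 F, so I_d = (9.709×10^-11)(3.218×10^6) = 3.12×10^-4 A.

3.12×10^-4 A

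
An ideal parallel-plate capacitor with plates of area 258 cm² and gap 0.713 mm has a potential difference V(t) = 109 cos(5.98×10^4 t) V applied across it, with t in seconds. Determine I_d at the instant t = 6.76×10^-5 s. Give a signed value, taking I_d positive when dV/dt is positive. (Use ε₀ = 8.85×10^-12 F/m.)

1.64×10^-3 A

dV/dt = (109)(5.98×10^4)·−sin(4.04248) = 5.109×10^6 V/s.
I_d = C dV/dt with C = ε₀A/d = (8.85×10^-12)(0.0258)/(7.13×10^-4) = 3.202×10^-10 F, so I_d = (3.202×10^-10)(5.109×10^6) = 1.64×10^-3 A.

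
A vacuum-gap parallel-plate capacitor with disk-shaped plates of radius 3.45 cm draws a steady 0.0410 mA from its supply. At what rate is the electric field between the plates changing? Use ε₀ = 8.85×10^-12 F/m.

By continuity, I_d in the gap equals the 0.0410 mA flowing in the wire.
Then dE/dt = I_d/(ε₀A) = 1.24×10^9 V/(m·s).

1.24×10^9 V/(m·s)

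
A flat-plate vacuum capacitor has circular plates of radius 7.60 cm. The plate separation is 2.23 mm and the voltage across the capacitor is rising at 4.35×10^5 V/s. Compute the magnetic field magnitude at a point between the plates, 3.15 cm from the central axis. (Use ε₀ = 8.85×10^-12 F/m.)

3.42×10^-11 T

I_d = C dV/dt with C = ε₀πR²/d = 7.203×10^-11 F, so I_d = (7.203×10^-11)(4.35×10^5) = 3.133×10^-5 A.
For r < R the Ampère–Maxwell law gives B(2πr) = μ₀ I_d (r²/R²), so B = μ₀ I_d r/(2πR²) = (4π×10^-7)(3.133×10^-5)(0.0315)/(2π·0.0760²) = 3.42×10^-11 T.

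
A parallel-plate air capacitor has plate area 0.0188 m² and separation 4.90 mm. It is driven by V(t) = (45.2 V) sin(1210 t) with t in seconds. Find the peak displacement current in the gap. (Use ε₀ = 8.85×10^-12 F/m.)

C = ε₀A/d = (8.85×10^-12)(0.0188)/(4.90×10^-3) = 3.396×10^-11 F; ω = 1210 rad/s.
I_d = C dV/dt, so |I_d|_max = C V₀ ω = (3.396×10^-11)(45.2)(1210) = 1.86×10^-6 A.

1.86×10^-6 A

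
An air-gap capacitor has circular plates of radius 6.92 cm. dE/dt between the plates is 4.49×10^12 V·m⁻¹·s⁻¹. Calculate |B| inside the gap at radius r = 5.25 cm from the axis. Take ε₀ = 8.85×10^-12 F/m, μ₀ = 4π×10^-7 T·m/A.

1.31×10^-6 T

I_d = ε₀ dΦ_E/dt = ε₀ πR² (dE/dt) = (8.85×10^-12)(0.01504)(4.49×10^12) = 0.5976 A through the full plate area.
For r < R the Ampère–Maxwell law gives B(2πr) = μ₀ I_d (r²/R²), so B = μ₀ I_d r/(2πR²) = (4π×10^-7)(0.5976)(0.0525)/(2π·0.0692²) = 1.31×10^-6 T.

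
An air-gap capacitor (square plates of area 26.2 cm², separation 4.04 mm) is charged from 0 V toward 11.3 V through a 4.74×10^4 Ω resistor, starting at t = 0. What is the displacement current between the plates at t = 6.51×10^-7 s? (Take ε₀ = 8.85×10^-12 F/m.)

With C = ε₀A/d = (8.85×10^-12)(2.62×10^-3)/(4.04×10^-3) = 5.739×10^-12 F, the time constant is τ = RC = 2.720×10^-7 s, so t/τ = 2.393 and e^(−t/τ) = 0.09136.
I_d = I_cond = (V₀/R) e^(−t/τ) = (2.384×10^-4)(0.09136) = 2.18×10^-5 A.

2.18×10^-5 A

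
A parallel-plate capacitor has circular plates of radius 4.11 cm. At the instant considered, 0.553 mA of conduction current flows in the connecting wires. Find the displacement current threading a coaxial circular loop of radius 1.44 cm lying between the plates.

6.79×10^-5 A

Between the plates the displacement current equals the wire current: I_d = 0.553 mA = 5.53×10^-4 A.
The field is uniform, so I_d,enc = I_d (r/R)² = (5.53×10^-4)(1.44/4.11)² = 6.79×10^-5 A.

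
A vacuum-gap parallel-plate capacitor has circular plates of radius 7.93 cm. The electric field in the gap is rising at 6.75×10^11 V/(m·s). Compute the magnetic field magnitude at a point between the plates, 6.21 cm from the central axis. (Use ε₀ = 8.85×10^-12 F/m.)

2.33×10^-7 T

I_d = ε₀ dΦ_E/dt = ε₀ πR² (dE/dt) = (8.85×10^-12)(0.01976)(6.75×10^11) = 0.1180 A through the full plate area.
An Ampèrian loop of radius r encloses a fraction (r/R)² of I_d. Then B·2πr = μ₀ I_d (r/R)², giving B = μ₀ I_d r/(2πR²) = 2.33×10^-7 T.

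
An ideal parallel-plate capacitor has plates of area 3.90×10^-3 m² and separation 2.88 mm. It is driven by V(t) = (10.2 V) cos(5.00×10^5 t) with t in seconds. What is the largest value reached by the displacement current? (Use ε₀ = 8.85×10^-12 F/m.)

C = ε₀A/d = (8.85×10^-12)(3.90×10^-3)/(2.88×10^-3) = 1.198×10^-11 F; ω = 5.00×10^5 rad/s.
I_d = C dV/dt, so |I_d|_max = C V₀ ω = (1.198×10^-11)(10.2)(5.00×10^5) = 6.11×10^-5 A.

6.11×10^-5 A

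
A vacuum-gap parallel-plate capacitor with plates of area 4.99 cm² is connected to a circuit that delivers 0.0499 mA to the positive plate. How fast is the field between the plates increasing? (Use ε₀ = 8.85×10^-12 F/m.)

1.13×10^10 V/(m·s)

Charge continuity gives I_d = I = 4.99×10^-5 A between the plates.
Since I_d = ε₀ A dE/dt, dE/dt = I_d/(ε₀A) = (4.99×10^-5)/((8.85×10^-12)(4.99×10^-4)) = 1.13×10^10 V/(m·s).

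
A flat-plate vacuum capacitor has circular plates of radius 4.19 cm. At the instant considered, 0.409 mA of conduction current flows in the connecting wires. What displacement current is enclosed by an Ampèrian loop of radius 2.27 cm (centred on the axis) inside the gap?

1.20×10^-4 A

By continuity the displacement current in the gap matches the conduction current: I_d = 4.09×10^-4 A.
Through an area πr² the displacement current is I_d·(πr²/πR²) = I_d (r/R)² = 1.20×10^-4 A.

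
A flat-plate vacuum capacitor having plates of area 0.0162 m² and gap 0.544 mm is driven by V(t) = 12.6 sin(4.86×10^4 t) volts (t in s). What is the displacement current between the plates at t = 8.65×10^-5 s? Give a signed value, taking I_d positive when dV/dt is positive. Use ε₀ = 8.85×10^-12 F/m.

-7.86×10^-5 A

dE/dt = (V₀ω/d)·cos(ωt) with ωt = 4.2039 rad: (12.6)(4.86×10^4)(-0.4869)/(5.44×10^-4) = -5.481×10^8 V/(m·s).
I_d = ε₀ A dE/dt = (8.85×10^-12)(0.0162)(-5.481×10^8) = -7.86×10^-5 A.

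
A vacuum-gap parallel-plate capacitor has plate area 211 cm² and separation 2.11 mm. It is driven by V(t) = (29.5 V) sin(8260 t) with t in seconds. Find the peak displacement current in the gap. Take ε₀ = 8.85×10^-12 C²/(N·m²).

2.16×10^-5 A

C = ε₀A/d = (8.85×10^-12)(0.0211)/(2.11×10^-3) = 8.850×10^-11 F; ω = 8260 rad/s.
I_d = C dV/dt, so |I_d|_max = C V₀ ω = (8.850×10^-11)(29.5)(8260) = 2.16×10^-5 A.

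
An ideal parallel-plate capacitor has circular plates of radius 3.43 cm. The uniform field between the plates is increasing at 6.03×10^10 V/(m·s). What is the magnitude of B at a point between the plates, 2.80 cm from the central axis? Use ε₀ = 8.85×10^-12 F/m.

9.39×10^-9 T

Through the whole plate area (πR² = 3.696×10^-3 m²), I_d = ε₀ πR² dE/dt = 1.972×10^-3 A.
An Ampèrian loop of radius r encloses a fraction (r/R)² of I_d. Then B·2πr = μ₀ I_d (r/R)², giving B = μ₀ I_d r/(2πR²) = 9.39×10^-9 T.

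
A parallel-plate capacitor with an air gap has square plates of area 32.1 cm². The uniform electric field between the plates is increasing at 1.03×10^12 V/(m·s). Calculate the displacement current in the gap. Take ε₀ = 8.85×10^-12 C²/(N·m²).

I_d = ε₀ A (dE/dt) = (8.85×10^-12)(3.21×10^-3 m²)(1.03×10^12) = 0.0293 A.

0.0293 A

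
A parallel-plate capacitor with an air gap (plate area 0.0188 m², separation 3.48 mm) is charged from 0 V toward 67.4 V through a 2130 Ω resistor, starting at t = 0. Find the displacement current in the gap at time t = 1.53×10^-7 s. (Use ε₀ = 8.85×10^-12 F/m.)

7.04×10^-3 A

C = ε₀A/d = (8.85×10^-12)(0.0188)/(3.48×10^-3) = 4.781×10^-11 F, so τ = RC = 1.018×10^-7 s.
The conduction current is I(t) = (V₀/R) e^(−t/τ), and the displacement current between the plates equals it.
t/τ = 1.503; I_d = (67.4/2130) · e^(−1.503) = (0.03164)(0.2225) = 7.04×10^-3 A.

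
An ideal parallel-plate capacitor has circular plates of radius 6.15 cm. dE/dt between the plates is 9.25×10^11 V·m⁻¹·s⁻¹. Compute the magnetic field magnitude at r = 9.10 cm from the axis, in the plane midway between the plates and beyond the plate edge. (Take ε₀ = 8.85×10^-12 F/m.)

Total displacement current: I_d = ε₀(πR²)(dE/dt) = (8.85×10^-12)(0.01188)(9.25×10^11) = 0.09725 A.
Outside the plates the loop encloses all of I_d, so B·2πr = μ₀ I_d and B = 2.14×10^-7 T.

2.14×10^-7 T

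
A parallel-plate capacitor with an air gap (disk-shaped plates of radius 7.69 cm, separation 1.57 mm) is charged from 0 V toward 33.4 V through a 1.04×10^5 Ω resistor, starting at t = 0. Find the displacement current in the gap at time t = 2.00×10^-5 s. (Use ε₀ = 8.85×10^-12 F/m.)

With C = ε₀A/d = (8.85×10^-12)(0.01858)/(1.57×10^-3) = 1.047×10^-10 F, the time constant is τ = RC = 1.089×10^-5 s, so t/τ = 1.837 and e^(−t/τ) = 0.1593.
I_d = I_cond = (V₀/R) e^(−t/τ) = (3.212×10^-4)(0.1593) = 5.12×10^-5 A.

5.12×10^-5 A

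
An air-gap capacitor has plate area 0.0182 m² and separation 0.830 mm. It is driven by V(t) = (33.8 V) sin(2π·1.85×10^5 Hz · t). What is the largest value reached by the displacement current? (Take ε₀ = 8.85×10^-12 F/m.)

7.62×10^-3 A

The displacement current equals the conduction current C dV/dt, which peaks at C V₀ ω.
With C = ε₀A/d = (8.85×10^-12)(0.0182)/(8.30×10^-4) = 1.941×10^-10 F and ω = 2πf = 1.162×10^6 rad/s, I_d,max = (1.941×10^-10)(33.8)(1.162×10^6) = 7.62×10^-3 A.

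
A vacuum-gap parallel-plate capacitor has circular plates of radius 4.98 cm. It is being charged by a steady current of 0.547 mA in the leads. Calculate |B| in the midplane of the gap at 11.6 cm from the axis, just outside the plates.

By continuity the displacement current in the gap matches the conduction current: I_d = 5.47×10^-4 A.
With r > R the enclosed displacement current is the full I_d; B = μ₀ I_d / (2πr) = 9.43×10^-10 T.

9.43×10^-10 T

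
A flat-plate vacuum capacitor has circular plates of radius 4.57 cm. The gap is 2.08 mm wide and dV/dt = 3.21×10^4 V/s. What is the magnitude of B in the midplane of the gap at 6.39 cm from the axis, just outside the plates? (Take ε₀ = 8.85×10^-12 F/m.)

dE/dt = (dV/dt)/d = 1.543×10^7 V/(m·s); I_d = ε₀(πR²)(dE/dt) = (8.85×10^-12)(6.561×10^-3)(1.543×10^7) = 8.959×10^-7 A.
With r > R the enclosed displacement current is the full I_d; B = μ₀ I_d / (2πr) = 2.80×10^-12 T.

2.80×10^-12 T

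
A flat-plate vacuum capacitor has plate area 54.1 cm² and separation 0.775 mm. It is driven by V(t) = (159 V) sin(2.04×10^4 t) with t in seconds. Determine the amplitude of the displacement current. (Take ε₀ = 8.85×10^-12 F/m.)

2.00×10^-4 A

(dE/dt)_max = V₀ω/d = 4.185×10^9 V/(m·s); ω = 2.04×10^4 rad/s.
I_d,max = ε₀ A (dE/dt)_max = (8.85×10^-12)(5.41×10^-3)(4.185×10^9) = 2.00×10^-4 A.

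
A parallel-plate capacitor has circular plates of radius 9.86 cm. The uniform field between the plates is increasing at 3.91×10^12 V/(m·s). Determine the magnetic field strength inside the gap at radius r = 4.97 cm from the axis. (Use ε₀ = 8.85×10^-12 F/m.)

Through the whole plate area (πR² = 0.03054 m²), I_d = ε₀ πR² dE/dt = 1.057 A.
∮B·dl = μ₀ I_d,enc with I_d,enc = I_d r²/R² = 0.2686 A; so B = μ₀ I_d,enc/(2πr) = 1.08×10^-6 T.

1.08×10^-6 T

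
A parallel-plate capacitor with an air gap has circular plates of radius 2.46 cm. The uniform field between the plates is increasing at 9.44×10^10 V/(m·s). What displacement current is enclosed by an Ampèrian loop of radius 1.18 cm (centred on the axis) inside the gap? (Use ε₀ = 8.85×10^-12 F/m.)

Through the whole plate area (πR² = 1.901×10^-3 m²), I_d = ε₀ πR² dE/dt = 1.588×10^-3 A.
Since J_d is uniform, the enclosed fraction is (r/R)² = 0.2301, giving I_d,enc = 3.65×10^-4 A.

3.65×10^-4 A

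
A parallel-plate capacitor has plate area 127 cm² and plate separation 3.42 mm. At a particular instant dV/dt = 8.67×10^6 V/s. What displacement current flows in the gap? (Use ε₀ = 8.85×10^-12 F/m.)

The displacement current equals the charging current C dV/dt. With C = ε₀A/d = (8.85×10^-12)(0.0127)/(3.42×10^-3) = 3.286×10^-11 F, I_d = (3.286×10^-11)(8.67×10^6) = 2.85×10^-4 A.

2.85×10^-4 A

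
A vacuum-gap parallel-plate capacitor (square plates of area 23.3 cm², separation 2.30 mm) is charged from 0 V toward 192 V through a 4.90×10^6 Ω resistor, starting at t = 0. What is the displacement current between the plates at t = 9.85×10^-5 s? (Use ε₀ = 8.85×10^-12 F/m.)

4.16×10^-6 A

With C = ε₀A/d = (8.85×10^-12)(2.33×10^-3)/(2.30×10^-3) = 8.965×10^-12 F, the time constant is τ = RC = 4.393×10^-5 s, so t/τ = 2.242 and e^(−t/τ) = 0.1062.
I_d = I_cond = (V₀/R) e^(−t/τ) = (3.918×10^-5)(0.1062) = 4.16×10^-6 A.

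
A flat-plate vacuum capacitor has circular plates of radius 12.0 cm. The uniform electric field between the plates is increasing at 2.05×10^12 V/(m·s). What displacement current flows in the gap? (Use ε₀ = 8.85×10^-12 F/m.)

The displacement current is ε₀ times dΦ_E/dt = ε₀ A dE/dt = (8.85×10^-12)(0.04524)(2.05×10^12) = 0.821 A.

0.821 A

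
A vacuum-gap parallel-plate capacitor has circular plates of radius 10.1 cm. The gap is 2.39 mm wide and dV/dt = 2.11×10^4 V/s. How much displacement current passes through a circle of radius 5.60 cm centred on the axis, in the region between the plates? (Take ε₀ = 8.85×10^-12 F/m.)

7.70×10^-7 A

dE/dt = (dV/dt)/d = 8.828×10^6 V/(m·s); I_d = ε₀(πR²)(dE/dt) = (8.85×10^-12)(0.03205)(8.828×10^6) = 2.504×10^-6 A.
Since J_d is uniform, the enclosed fraction is (r/R)² = 0.3074, giving I_d,enc = 7.70×10^-7 A.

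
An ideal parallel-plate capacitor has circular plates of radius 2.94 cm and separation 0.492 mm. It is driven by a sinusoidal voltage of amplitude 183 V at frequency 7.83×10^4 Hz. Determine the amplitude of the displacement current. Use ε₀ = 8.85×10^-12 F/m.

(dE/dt)_max = V₀ω/d = 1.830×10^11 V/(m·s); ω = 2πf = 4.920×10^5 rad/s.
I_d,max = ε₀ A (dE/dt)_max = (8.85×10^-12)(2.715×10^-3)(1.830×10^11) = 4.40×10^-3 A.

4.40×10^-3 A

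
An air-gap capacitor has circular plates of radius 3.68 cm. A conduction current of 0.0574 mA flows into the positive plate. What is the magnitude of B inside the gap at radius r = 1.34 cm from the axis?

1.14×10^-10 T

By continuity the displacement current in the gap matches the conduction current: I_d = 5.74×10^-5 A.
∮B·dl = μ₀ I_d,enc with I_d,enc = I_d r²/R² = 7.611×10^-6 A; so B = μ₀ I_d,enc/(2πr) = 1.14×10^-10 T.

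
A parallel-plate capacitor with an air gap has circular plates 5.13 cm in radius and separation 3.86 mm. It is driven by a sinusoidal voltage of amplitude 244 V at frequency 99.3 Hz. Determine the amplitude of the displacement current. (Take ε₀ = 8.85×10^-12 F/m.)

2.89×10^-6 A

The displacement current equals the conduction current C dV/dt, which peaks at C V₀ ω.
With C = ε₀A/d = (8.85×10^-12)(8.268×10^-3)/(3.86×10^-3) = 1.896×10^-11 F and ω = 2πf = 623.9 rad/s, I_d,max = (1.896×10^-11)(244)(623.9) = 2.89×10^-6 A.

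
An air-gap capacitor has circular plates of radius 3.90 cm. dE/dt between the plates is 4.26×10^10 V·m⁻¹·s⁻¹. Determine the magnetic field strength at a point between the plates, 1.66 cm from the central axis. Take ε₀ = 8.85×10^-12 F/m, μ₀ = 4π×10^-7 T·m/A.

Through the whole plate area (πR² = 4.778×10^-3 m²), I_d = ε₀ πR² dE/dt = 1.801×10^-3 A.
∮B·dl = μ₀ I_d,enc with I_d,enc = I_d r²/R² = 3.263×10^-4 A; so B = μ₀ I_d,enc/(2πr) = 3.93×10^-9 T.

3.93×10^-9 T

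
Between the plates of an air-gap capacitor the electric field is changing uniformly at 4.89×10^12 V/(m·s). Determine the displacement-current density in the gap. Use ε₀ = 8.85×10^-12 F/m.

J_d = ε₀ dE/dt = (8.85×10^-12)(4.89×10^12) = 43.3 A/m².

43.3 A/m²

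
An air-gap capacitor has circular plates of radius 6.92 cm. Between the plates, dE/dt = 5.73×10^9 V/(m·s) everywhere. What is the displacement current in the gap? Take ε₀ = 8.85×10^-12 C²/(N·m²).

I_d = ε₀ A (dE/dt) = (8.85×10^-12)(0.01504 m²)(5.73×10^9) = 7.63×10^-4 A.

7.63×10^-4 A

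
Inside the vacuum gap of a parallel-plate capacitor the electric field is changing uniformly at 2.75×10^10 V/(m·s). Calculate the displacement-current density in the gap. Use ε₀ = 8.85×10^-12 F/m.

The displacement-current density is ε₀ ∂E/∂t = (8.85×10^-12)(2.75×10^10) = 0.243 A/m².

0.243 A/m²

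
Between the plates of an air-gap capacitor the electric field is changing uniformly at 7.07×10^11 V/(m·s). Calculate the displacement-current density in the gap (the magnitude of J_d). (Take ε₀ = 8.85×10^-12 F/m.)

The displacement-current density is ε₀ ∂E/∂t = (8.85×10^-12)(7.07×10^11) = 6.26 A/m².

6.26 A/m²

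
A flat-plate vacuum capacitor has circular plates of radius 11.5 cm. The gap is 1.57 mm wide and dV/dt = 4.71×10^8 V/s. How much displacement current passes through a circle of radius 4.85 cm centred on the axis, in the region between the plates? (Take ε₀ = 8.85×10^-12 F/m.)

With E = V/d, dE/dt = 3.000×10^11 V/(m·s) and πR² = 0.04155 m², giving I_d = ε₀ πR² dE/dt = 0.1103 A.
The field is uniform, so I_d,enc = I_d (r/R)² = (0.1103)(4.85/11.5)² = 0.0196 A.

0.0196 A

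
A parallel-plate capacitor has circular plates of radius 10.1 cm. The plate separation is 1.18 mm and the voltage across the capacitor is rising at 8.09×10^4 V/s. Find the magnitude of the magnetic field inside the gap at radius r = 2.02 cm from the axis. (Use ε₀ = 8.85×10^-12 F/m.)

I_d = C dV/dt with C = ε₀πR²/d = 2.404×10^-10 F, so I_d = (2.404×10^-10)(8.09×10^4) = 1.945×10^-5 A.
For r < R the Ampère–Maxwell law gives B(2πr) = μ₀ I_d (r²/R²), so B = μ₀ I_d r/(2πR²) = (4π×10^-7)(1.945×10^-5)(0.0202)/(2π·0.101²) = 7.70×10^-12 T.

7.70×10^-12 T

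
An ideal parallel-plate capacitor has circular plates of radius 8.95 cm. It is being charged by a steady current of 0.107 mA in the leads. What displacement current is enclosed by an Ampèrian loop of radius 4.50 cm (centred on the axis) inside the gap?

2.70×10^-5 A

Between the plates the displacement current equals the wire current: I_d = 0.107 mA = 1.07×10^-4 A.
Since J_d is uniform, the enclosed fraction is (r/R)² = 0.2528, giving I_d,enc = 2.70×10^-5 A.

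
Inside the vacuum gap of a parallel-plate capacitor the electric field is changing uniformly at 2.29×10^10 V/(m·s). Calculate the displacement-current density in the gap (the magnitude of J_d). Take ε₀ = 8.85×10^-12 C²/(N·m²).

0.203 A/m²

J_d = ε₀ dE/dt = (8.85×10^-12)(2.29×10^10) = 0.203 A/m².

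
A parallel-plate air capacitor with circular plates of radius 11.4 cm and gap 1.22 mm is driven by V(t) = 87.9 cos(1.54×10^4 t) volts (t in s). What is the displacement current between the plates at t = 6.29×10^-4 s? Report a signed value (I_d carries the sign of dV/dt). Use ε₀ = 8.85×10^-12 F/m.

1.04×10^-4 A

C = ε₀A/d = (8.85×10^-12)(0.04083)/(1.22×10^-3) = 2.962×10^-10 F. dV/dt = V₀ω·−sin(ωt); at ωt = 9.6866 rad this factor is 0.2588.
I_d = C dV/dt = (2.962×10^-10)(87.9)(1.54×10^4)(0.2588) = 1.04×10^-4 A.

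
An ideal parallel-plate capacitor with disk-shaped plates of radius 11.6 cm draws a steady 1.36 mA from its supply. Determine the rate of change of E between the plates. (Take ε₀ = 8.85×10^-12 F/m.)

Charge continuity gives I_d = I = 1.36×10^-3 A between the plates.
Then dE/dt = I_d/(ε₀A) = 3.64×10^9 V/(m·s).

3.64×10^9 V/(m·s)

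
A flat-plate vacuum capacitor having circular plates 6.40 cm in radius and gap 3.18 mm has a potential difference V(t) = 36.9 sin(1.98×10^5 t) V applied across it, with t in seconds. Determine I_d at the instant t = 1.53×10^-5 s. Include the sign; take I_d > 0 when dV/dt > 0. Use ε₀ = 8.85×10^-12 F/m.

C = ε₀A/d = (8.85×10^-12)(0.01287)/(3.18×10^-3) = 3.582×10^-11 F. dV/dt = V₀ω·cos(ωt); at ωt = 3.0294 rad this factor is -0.9937.
I_d = C dV/dt = (3.582×10^-11)(36.9)(1.98×10^5)(-0.9937) = -2.60×10^-4 A.

-2.60×10^-4 A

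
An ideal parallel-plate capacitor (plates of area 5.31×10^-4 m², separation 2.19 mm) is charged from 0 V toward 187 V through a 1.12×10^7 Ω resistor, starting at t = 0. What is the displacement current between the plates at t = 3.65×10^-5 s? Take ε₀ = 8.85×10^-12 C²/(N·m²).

3.66×10^-6 A

C = ε₀A/d = (8.85×10^-12)(5.31×10^-4)/(2.19×10^-3) = 2.146×10^-12 F and τ = RC = 2.404×10^-5 s. I_d in the gap equals the RC charging current.
I_d(t) = (V₀/R) e^(−t/τ) = 1.670×10^-5 · e^(−1.518) = 3.66×10^-6 A.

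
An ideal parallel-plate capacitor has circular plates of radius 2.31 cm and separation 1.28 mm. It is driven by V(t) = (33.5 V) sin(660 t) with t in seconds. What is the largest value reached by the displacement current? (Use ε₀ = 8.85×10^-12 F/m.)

2.56×10^-7 A

(dE/dt)_max = V₀ω/d = 1.727×10^7 V/(m·s); ω = 660 rad/s.
I_d,max = ε₀ A (dE/dt)_max = (8.85×10^-12)(1.676×10^-3)(1.727×10^7) = 2.56×10^-7 A.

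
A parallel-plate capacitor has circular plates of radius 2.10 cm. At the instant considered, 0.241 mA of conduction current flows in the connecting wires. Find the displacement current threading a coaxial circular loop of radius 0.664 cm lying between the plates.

By continuity the displacement current in the gap matches the conduction current: I_d = 2.41×10^-4 A.
Through an area πr² the displacement current is I_d·(πr²/πR²) = I_d (r/R)² = 2.41×10^-5 A.

2.41×10^-5 A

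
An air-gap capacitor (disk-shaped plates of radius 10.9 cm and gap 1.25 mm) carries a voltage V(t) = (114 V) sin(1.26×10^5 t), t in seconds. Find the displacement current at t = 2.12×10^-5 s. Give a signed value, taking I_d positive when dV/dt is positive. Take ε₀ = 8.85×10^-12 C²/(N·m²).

dE/dt = (V₀ω/d)·cos(ωt) with ωt = 2.6712 rad: (114)(1.26×10^5)(-0.8914)/(1.25×10^-3) = -1.024×10^10 V/(m·s).
I_d = ε₀ A dE/dt = (8.85×10^-12)(0.03733)(-1.024×10^10) = -3.38×10^-3 A.

-3.38×10^-3 A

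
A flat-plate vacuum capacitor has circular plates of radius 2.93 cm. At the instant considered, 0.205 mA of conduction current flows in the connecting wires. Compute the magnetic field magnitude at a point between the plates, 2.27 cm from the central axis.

Between the plates the displacement current equals the wire current: I_d = 0.205 mA = 2.05×10^-4 A.
An Ampèrian loop of radius r encloses a fraction (r/R)² of I_d. Then B·2πr = μ₀ I_d (r/R)², giving B = μ₀ I_d r/(2πR²) = 1.08×10^-9 T.

1.08×10^-9 T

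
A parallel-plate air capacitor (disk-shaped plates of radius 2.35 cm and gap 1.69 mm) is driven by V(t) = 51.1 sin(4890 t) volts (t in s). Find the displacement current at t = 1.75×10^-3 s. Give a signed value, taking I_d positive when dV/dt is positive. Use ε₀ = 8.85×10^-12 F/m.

-1.47×10^-6 A

dE/dt = (V₀ω/d)·cos(ωt) with ωt = 8.5575 rad: (51.1)(4890)(-0.6469)/(1.69×10^-3) = -9.565×10^7 V/(m·s).
I_d = ε₀ A dE/dt = (8.85×10^-12)(1.735×10^-3)(-9.565×10^7) = -1.47×10^-6 A.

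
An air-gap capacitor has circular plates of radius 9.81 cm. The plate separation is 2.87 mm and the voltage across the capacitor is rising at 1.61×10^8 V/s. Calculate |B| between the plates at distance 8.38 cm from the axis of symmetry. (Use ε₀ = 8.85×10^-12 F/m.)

With E = V/d, dE/dt = 5.610×10^10 V/(m·s) and πR² = 0.03023 m², giving I_d = ε₀ πR² dE/dt = 0.01501 A.
For r < R the Ampère–Maxwell law gives B(2πr) = μ₀ I_d (r²/R²), so B = μ₀ I_d r/(2πR²) = (4π×10^-7)(0.01501)(0.0838)/(2π·0.0981²) = 2.61×10^-8 T.

2.61×10^-8 T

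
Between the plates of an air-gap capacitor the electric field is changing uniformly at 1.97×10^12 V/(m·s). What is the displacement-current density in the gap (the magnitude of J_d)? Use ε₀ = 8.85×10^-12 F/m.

17.4 A/m²

The displacement-current density is ε₀ ∂E/∂t = (8.85×10^-12)(1.97×10^12) = 17.4 A/m².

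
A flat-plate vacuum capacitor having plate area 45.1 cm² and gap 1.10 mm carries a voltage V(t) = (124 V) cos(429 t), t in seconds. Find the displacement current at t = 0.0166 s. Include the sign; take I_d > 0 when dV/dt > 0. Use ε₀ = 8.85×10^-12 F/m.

-1.44×10^-6 A

dV/dt = (124)(429)·−sin(7.1214) = -3.955×10^4 V/s.
I_d = C dV/dt with C = ε₀A/d = (8.85×10^-12)(4.51×10^-3)/(1.10×10^-3) = 3.629×10^-11 F, so I_d = (3.629×10^-11)(-3.955×10^4) = -1.44×10^-6 A.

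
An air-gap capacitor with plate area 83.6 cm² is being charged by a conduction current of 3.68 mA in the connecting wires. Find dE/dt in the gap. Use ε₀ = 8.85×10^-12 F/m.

4.97×10^10 V/(m·s)

The displacement current between the plates equals the conduction current, I_d = 3.68 mA.
Inverting I_d = ε₀ A dE/dt gives dE/dt = 3.68×10^-3 / (8.85×10^-12 · 8.36×10^-3) = 4.97×10^10 V/(m·s).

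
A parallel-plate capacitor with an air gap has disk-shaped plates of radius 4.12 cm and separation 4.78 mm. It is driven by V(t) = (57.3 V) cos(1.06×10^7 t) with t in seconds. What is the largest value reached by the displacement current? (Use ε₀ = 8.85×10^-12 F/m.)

6.00×10^-3 A

C = ε₀A/d = (8.85×10^-12)(5.333×10^-3)/(4.78×10^-3) = 9.874×10^-12 F; ω = 1.06×10^7 rad/s.
I_d = C dV/dt, so |I_d|_max = C V₀ ω = (9.874×10^-12)(57.3)(1.06×10^7) = 6.00×10^-3 A.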